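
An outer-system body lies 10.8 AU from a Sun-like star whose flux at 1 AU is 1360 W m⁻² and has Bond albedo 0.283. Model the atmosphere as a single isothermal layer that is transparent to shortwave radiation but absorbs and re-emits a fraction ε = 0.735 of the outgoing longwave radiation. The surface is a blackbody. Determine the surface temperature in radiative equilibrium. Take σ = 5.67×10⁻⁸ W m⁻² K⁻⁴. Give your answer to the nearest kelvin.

87 kelvin

By the inverse-square law, S = 1360/10.8² = 11.66 W m⁻².
The planet radiates to space at T_e = [S(1−α)/(4σ)]^(1/4) = 77.92 K.
For a single slab of emissivity ε, T_s⁴ = 2T_e⁴/(2−ε); thus T_s = 77.92·(1.581)^(1/4) = 87.37 K.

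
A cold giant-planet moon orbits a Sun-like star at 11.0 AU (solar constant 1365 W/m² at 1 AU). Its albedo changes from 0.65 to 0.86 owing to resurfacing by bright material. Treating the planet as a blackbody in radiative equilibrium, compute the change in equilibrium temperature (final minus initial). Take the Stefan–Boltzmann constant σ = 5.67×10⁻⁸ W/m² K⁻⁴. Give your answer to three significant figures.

-13.2 K

Flux at the orbit: S = 1365/(11.0)² = 11.28 W/m².
With α = 0.65, T₁ = 64.59 K.
With α = 0.86, T₂ = 51.37 K.
ΔT = T₂ − T₁ = -13.22 K.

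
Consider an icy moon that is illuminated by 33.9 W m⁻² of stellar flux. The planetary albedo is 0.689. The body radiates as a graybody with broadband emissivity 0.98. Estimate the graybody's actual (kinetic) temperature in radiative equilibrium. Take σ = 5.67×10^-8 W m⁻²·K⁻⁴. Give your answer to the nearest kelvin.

Absorbed flux (global mean): S(1−α)/4 = 33.90·0.311/4 = 2.636 W m⁻².
Radiative balance εσT⁴ = 2.636 gives T = [2.636/(0.98·σ)]^(1/4) = 82.99 K.

83 kelvin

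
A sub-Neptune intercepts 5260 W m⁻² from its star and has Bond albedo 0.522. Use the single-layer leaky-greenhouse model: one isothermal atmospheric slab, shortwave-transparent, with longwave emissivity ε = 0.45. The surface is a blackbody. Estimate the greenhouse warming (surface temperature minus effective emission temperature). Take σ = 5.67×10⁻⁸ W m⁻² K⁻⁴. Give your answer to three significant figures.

21.4 kelvin

The planet radiates to space at T_e = [S(1−α)/(4σ)]^(1/4) = 324.5 K.
The surface balance (absorbed SW + ε·downward IR = σT_s⁴) with T_a⁴ = T_s⁴/2 reduces to T_s = T_e·[2/(2−ε)]^¼ = 345.8 K.
The atmosphere warms the surface by 21.35 K.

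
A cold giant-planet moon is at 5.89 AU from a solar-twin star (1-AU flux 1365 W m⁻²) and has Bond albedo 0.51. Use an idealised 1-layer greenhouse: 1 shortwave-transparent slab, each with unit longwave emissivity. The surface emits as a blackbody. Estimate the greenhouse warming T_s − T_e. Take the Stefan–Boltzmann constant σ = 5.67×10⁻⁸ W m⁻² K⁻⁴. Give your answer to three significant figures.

18.2 K

By the inverse-square law, S = 1365/5.89² = 39.35 W m⁻².
The effective emission temperature is T_e = [S(1−α)/(4σ)]^¼ = 96.02 K.
Surface: T_s = (2)^¼·T_e = 114.2 K.
So the greenhouse effect raises the surface by 114.2 − 96.02 = 18.17 K.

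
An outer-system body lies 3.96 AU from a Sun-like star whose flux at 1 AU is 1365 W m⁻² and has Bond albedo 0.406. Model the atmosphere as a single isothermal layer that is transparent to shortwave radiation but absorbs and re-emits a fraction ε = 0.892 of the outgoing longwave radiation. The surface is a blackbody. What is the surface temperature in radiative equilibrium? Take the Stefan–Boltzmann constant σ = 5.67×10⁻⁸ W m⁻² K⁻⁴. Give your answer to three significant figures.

Irradiance scales as 1/d², so S = 1365 W m⁻² × (1/3.96)² = 87.04 W m⁻².
Effective emission temperature (TOA balance): σT_e⁴ = S(1−α)/4 = 12.93 W m⁻² → T_e = 122.9 K.
Surface balance with a leaky layer gives σT_s⁴ = σT_e⁴·2/(2−ε), so T_s = T_e·[2/(2−0.892)]^(1/4) = 142.4 K.

142 kelvin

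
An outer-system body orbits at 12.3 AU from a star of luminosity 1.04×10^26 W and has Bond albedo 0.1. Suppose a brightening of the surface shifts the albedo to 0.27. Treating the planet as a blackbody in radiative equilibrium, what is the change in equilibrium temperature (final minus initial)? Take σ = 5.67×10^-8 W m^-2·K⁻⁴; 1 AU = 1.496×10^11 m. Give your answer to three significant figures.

Orbital distance: d = 12.3 AU = 1.840×10^12 m.
S = L/(4πd²) = 2.444 W m^-2.
Initial: T₁ = [S(1−0.1)/(4σ)]^(1/4) = 55.81 K.
With α = 0.27, T₂ = 52.96 K.
ΔT = T₂ − T₁ = -2.846 K.

-2.85 K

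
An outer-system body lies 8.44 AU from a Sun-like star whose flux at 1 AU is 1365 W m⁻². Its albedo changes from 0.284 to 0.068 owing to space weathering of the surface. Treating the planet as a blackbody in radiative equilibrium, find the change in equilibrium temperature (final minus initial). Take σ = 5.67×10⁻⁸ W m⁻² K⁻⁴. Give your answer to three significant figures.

6.01 K

Flux at the orbit: S = 1365/(8.44)² = 19.16 W m⁻².
Before: T₁ = [19.16·0.716/(4σ)]^(1/4) = 88.19 K.
With α = 0.068, T₂ = 94.20 K.
ΔT = T₂ − T₁ = 6.009 K.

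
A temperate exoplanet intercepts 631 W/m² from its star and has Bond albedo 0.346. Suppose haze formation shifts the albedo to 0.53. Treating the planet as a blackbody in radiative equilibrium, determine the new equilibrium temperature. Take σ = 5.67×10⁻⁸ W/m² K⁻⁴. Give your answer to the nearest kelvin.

190 K

T₂ = [S(1−α₂)/(4σ)]^(1/4) = [631.0·0.47/(4σ)]^(1/4) = 190.2 K.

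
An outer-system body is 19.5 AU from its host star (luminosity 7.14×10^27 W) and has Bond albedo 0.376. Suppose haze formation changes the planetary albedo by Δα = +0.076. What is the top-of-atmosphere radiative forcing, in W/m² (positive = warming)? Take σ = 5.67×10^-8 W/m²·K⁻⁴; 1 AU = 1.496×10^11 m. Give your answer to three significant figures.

-1.27 W/m²

Orbital distance: d = 19.5 AU = 2.917×10^12 m.
Flux at the orbit: S = L/(4πd²) = 7.14×10^27/(4π·(2.92×10^12)²) = 66.77 W/m².
ΔF = −(S/4)Δα = −(66.77/4)×(+0.076) = -1.269 W/m².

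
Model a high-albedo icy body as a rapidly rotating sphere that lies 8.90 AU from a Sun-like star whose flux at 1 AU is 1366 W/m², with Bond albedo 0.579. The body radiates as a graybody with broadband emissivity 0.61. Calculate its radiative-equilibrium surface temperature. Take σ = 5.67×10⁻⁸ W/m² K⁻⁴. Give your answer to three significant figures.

85.1 K

By the inverse-square law, S = 1366/8.90² = 17.25 W/m².
The planet absorbs (1−α)S over its disc πR² and re-emits over 4πR², so the mean absorbed flux is (1−0.579)·17.25/4 = 1.815 W/m².
Radiative balance εσT⁴ = 1.815 gives T = [1.815/(0.61·σ)]^(1/4) = 85.11 K.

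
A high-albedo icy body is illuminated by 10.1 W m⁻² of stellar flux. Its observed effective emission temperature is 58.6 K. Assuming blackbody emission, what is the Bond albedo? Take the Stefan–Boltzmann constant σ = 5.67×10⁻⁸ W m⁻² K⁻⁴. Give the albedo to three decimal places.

0.735

Energy balance: S(1−α)/4 = σT⁴, so 1−α = 4σT⁴/S.
4σT⁴ = 4·5.67×10⁻⁸·(58.6)⁴ = 2.674 W m⁻².
Hence α = 1 − 2.674/10.10 = 0.7352.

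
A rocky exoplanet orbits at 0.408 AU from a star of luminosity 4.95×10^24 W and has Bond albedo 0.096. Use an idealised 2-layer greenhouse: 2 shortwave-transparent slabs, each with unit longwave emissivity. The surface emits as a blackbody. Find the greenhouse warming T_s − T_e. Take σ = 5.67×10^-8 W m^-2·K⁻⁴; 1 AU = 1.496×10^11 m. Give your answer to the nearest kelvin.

Orbital distance: d = 0.408 AU = 6.104×10^10 m.
Flux at the orbit: S = L/(4πd²) = 4.95×10^24/(4π·(6.10×10^10)²) = 105.7 W m^-2.
OLR = S(1−α)/4 = 23.90 W m^-2; the top layer radiates at T_e = 143.3 K.
Surface: T_s = (3)^¼·T_e = 188.6 K.
Warming: T_s − T_e = 45.29 K.

45 K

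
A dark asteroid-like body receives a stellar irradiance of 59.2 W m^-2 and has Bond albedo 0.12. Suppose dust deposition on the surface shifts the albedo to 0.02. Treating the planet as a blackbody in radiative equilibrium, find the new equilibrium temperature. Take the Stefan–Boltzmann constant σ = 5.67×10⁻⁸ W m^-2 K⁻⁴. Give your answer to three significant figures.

126 K

T₂ = [S(1−α₂)/(4σ)]^(1/4) = [59.20·0.98/(4σ)]^(1/4) = 126.5 K.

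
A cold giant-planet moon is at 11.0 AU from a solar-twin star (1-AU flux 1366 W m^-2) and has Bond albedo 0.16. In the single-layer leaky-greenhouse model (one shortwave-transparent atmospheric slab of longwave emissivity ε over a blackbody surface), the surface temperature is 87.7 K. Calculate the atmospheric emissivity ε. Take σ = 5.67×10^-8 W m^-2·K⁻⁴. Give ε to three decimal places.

0.586

Irradiance scales as 1/d², so S = 1366 W m^-2 × (1/11.0)² = 11.29 W m^-2.
TOA balance gives T_e = 80.41 K.
T_s⁴ = T_e⁴·2/(2−ε) → ε = 2 − 2(T_e/T_s)⁴ = 2 − 2·(80.41/87.7)⁴ = 0.5864.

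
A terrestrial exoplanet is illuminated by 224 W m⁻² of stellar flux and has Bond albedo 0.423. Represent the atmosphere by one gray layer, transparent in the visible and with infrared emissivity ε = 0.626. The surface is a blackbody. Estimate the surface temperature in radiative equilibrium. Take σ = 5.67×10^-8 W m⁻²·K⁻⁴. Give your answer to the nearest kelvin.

170 K

Effective emission temperature (TOA balance): σT_e⁴ = S(1−α)/4 = 32.31 W m⁻² → T_e = 154.5 K.
For a single slab of emissivity ε, T_s⁴ = 2T_e⁴/(2−ε); thus T_s = 154.5·(1.456)^(1/4) = 169.7 K.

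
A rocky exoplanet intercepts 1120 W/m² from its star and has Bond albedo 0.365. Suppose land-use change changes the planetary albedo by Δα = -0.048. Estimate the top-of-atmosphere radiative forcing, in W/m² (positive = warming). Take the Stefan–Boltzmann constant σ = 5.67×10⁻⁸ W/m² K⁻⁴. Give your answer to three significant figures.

13.4 W/m²

ΔF = −(S/4)Δα = −(1120/4)×(-0.048) = 13.44 W/m².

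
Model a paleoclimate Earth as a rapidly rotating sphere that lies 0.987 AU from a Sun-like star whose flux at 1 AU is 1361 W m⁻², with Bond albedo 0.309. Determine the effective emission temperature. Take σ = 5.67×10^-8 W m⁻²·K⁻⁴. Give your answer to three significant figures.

255 K

Irradiance scales as 1/d², so S = 1361 W m⁻² × (1/0.987)² = 1397 W m⁻².
Averaging over the sphere, the absorbed flux is S(1−α)/4 = 241.3 W m⁻².
Balancing against σT⁴: T = (241.3/5.67×10⁻⁸)^(1/4) = 255.4 K.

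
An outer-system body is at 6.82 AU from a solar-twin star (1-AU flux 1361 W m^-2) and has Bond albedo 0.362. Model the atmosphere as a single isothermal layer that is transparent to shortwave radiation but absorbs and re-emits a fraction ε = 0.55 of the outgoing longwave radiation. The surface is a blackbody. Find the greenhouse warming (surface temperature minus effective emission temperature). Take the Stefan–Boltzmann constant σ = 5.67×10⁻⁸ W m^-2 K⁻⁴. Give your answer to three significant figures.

Flux at the orbit: S = 1361/(6.82)² = 29.26 W m^-2.
At the top of the atmosphere, σT_e⁴ = S(1−α)/4 = 4.667 W m^-2, giving T_e = 95.25 K.
The surface balance (absorbed SW + ε·downward IR = σT_s⁴) with T_a⁴ = T_s⁴/2 reduces to T_s = T_e·[2/(2−ε)]^¼ = 103.2 K.
T_s − T_e = 103.2 − 95.25 = 7.974 K.

7.97 K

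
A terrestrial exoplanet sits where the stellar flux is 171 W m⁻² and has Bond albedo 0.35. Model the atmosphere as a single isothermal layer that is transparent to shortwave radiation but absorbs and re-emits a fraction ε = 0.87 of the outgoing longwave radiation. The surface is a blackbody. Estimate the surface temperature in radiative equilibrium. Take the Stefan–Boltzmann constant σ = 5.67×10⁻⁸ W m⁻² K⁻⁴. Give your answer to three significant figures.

172 kelvin

Effective emission temperature (TOA balance): σT_e⁴ = S(1−α)/4 = 27.79 W m⁻² → T_e = 148.8 K.
Surface balance with a leaky layer gives σT_s⁴ = σT_e⁴·2/(2−ε), so T_s = T_e·[2/(2−0.87)]^(1/4) = 171.6 K.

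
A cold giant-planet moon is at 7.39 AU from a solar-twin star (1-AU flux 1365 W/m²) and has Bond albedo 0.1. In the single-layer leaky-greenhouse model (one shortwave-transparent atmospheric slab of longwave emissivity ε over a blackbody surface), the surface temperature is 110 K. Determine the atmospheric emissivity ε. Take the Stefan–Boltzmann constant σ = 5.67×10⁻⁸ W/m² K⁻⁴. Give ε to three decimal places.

0.645

By the inverse-square law, S = 1365/7.39² = 24.99 W/m².
First, T_e = [24.99·(1−0.1)/(4σ)]^(1/4) = 99.80 K.
T_s⁴ = T_e⁴·2/(2−ε) → ε = 2 − 2(T_e/T_s)⁴ = 2 − 2·(99.80/110)⁴ = 0.6451.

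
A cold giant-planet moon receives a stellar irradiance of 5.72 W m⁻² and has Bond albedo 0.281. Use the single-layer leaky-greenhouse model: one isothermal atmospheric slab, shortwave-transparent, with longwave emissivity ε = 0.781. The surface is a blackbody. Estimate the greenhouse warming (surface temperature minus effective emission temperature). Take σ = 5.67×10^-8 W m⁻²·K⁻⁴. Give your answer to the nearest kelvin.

Effective emission temperature (TOA balance): σT_e⁴ = S(1−α)/4 = 1.028 W m⁻² → T_e = 65.26 K.
The surface balance (absorbed SW + ε·downward IR = σT_s⁴) with T_a⁴ = T_s⁴/2 reduces to T_s = T_e·[2/(2−ε)]^¼ = 73.85 K.
T_s − T_e = 73.85 − 65.26 = 8.599 K.

9 K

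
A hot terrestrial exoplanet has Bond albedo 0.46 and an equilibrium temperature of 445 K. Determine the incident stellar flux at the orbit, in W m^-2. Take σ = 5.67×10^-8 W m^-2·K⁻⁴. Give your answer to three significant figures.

From S(1−α)/4 = σT⁴: S = 4σT⁴/(1−α).
The emitted flux is σT⁴ = 2223 W m^-2.
So S = 4×2223/(1−0.46) = 16470 W m^-2.

16500 W m^-2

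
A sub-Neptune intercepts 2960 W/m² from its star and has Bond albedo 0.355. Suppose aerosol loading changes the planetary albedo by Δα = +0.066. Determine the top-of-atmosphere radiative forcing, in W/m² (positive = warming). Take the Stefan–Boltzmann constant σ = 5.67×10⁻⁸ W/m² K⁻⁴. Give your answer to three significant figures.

TOA radiative forcing: ΔF = −S·Δα/4 = −2960·(+0.066)/4 = -48.84 W/m².

-48.8 W/m²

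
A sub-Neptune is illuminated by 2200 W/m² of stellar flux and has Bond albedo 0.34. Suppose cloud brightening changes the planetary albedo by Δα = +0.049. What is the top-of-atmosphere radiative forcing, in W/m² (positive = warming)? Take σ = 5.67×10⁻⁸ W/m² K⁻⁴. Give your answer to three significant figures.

The change in absorbed flux is Δ[S(1−α)/4] = −SΔα/4 = -26.95 W/m².

-26.9 W/m²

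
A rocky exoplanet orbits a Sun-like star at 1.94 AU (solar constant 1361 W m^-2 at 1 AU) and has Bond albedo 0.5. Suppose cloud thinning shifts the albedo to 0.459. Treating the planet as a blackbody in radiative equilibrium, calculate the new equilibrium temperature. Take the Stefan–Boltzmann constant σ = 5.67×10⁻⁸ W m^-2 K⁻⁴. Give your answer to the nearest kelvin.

Irradiance scales as 1/d², so S = 1361 W m^-2 × (1/1.94)² = 361.6 W m^-2.
T₂ = [S(1−α₂)/(4σ)]^(1/4) = [361.6·0.541/(4σ)]^(1/4) = 171.4 K.

171 K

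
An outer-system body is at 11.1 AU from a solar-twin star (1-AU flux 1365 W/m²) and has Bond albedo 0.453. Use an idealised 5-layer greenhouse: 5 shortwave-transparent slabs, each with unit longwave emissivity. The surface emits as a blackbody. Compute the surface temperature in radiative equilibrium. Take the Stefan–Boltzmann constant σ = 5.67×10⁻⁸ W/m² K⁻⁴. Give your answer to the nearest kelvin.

113 kelvin

Flux at the orbit: S = 1365/(11.1)² = 11.08 W/m².
OLR = S(1−α)/4 = 1.515 W/m²; the top layer radiates at T_e = 71.90 K.
With N = 5 opaque layers, T_s = (N+1)^(1/4)·T_e = 6^(1/4)·71.90 = 112.5 K.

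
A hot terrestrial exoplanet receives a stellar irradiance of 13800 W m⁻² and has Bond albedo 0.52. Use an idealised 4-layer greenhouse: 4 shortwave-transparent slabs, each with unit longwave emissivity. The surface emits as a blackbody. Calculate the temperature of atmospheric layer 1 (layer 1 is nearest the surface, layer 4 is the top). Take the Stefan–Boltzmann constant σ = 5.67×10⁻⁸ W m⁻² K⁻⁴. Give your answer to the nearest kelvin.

The effective emission temperature is T_e = [S(1−α)/(4σ)]^¼ = 413.4 K.
Each opaque layer satisfies 2T_j⁴ = T_{j−1}⁴ + T_{j+1}⁴, giving T_k⁴ = (N+1−k)T_e⁴.
T_1 = (4)^(1/4)·413.4 = 584.6 K.

585 K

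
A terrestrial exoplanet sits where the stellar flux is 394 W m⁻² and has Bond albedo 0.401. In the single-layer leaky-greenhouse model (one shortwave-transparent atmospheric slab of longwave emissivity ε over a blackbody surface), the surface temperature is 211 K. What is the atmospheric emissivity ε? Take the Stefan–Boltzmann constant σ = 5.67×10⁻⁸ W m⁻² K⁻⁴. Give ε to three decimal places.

0.950

First, T_e = [394.0·(1−0.401)/(4σ)]^(1/4) = 179.6 K.
Since (2−ε)/2 = (T_e/T_s)⁴ = 0.5250, ε = 0.9500.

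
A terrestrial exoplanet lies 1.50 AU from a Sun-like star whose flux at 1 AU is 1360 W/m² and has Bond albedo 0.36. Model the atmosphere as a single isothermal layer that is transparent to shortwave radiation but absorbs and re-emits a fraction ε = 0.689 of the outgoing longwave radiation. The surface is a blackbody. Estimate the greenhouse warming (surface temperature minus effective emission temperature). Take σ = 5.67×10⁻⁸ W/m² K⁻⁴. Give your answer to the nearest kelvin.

Irradiance scales as 1/d², so S = 1360 W/m² × (1/1.50)² = 604.4 W/m².
The planet radiates to space at T_e = [S(1−α)/(4σ)]^(1/4) = 203.2 K.
The surface balance (absorbed SW + ε·downward IR = σT_s⁴) with T_a⁴ = T_s⁴/2 reduces to T_s = T_e·[2/(2−ε)]^¼ = 225.9 K.
Greenhouse warming: T_s − T_e = 22.63 K.

23 K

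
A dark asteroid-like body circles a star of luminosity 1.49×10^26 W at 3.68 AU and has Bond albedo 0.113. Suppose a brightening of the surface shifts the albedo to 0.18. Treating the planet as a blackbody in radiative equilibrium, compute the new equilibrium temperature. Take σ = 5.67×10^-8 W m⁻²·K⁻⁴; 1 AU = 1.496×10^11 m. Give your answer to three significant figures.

d = 3.68 × 1.496×10^11 m = 5.505×10^11 m.
Flux at the orbit: S = L/(4πd²) = 1.49×10^26/(4π·(5.51×10^11)²) = 39.12 W m⁻².
With the new albedo, S(1−α₂)/4 = 8.020 W m⁻², so T₂ = 109.1 K.

109 K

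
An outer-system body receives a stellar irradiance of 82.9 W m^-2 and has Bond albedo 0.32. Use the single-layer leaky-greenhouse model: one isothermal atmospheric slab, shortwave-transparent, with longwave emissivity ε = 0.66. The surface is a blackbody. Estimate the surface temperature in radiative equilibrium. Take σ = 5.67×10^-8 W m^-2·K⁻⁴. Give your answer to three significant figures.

139 kelvin

Effective emission temperature (TOA balance): σT_e⁴ = S(1−α)/4 = 14.09 W m^-2 → T_e = 125.6 K.
The surface balance (absorbed SW + ε·downward IR = σT_s⁴) with T_a⁴ = T_s⁴/2 reduces to T_s = T_e·[2/(2−ε)]^¼ = 138.8 K.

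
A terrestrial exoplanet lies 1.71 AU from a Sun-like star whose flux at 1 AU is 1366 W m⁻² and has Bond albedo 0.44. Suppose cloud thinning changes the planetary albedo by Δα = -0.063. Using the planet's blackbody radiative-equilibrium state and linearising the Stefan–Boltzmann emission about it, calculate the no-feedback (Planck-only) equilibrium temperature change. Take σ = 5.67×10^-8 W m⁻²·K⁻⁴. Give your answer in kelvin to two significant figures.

5.2 kelvin

Flux at the orbit: S = 1366/(1.71)² = 467.2 W m⁻².
Reference equilibrium: T_e = [S(1−α)/(4σ)]^(1/4) = 184.3 K.
The change in absorbed flux is Δ[S(1−α)/4] = −SΔα/4 = 7.358 W m⁻².
The Planck feedback parameter is 4σT_e³ = 1.420 W m⁻²/K.
ΔT₀ = ΔF/λ_P = 7.358/1.420 = 5.18 K.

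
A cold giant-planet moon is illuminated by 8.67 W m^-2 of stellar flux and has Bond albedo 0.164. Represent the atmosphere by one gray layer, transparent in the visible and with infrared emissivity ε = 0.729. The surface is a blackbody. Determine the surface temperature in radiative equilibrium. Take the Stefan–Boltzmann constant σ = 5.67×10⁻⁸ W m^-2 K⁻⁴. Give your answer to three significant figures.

84.2 K

Effective emission temperature (TOA balance): σT_e⁴ = S(1−α)/4 = 1.812 W m^-2 → T_e = 75.19 K.
The surface balance (absorbed SW + ε·downward IR = σT_s⁴) with T_a⁴ = T_s⁴/2 reduces to T_s = T_e·[2/(2−ε)]^¼ = 84.21 K.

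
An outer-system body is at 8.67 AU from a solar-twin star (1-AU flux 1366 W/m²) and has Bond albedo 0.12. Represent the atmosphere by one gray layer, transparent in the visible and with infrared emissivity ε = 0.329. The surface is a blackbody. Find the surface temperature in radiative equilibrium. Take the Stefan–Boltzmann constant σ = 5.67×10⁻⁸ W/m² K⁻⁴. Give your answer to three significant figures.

Irradiance scales as 1/d², so S = 1366 W/m² × (1/8.67)² = 18.17 W/m².
Effective emission temperature (TOA balance): σT_e⁴ = S(1−α)/4 = 3.998 W/m² → T_e = 91.64 K.
Surface balance with a leaky layer gives σT_s⁴ = σT_e⁴·2/(2−ε), so T_s = T_e·[2/(2−0.329)]^(1/4) = 95.85 K.

95.8 K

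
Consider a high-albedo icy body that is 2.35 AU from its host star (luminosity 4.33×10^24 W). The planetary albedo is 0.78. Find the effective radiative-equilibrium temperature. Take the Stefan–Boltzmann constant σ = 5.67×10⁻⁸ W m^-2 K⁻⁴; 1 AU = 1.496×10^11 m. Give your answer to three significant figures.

40.6 K

Orbital distance: d = 2.35 AU = 3.516×10^11 m.
Spreading L over a sphere of radius d: S = 4.33×10^24/(4π·3.52×10^11²) = 2.788 W m^-2.
The planet absorbs (1−α)S over its disc πR² and re-emits over 4πR², so the mean absorbed flux is (1−0.78)·2.788/4 = 0.1533 W m^-2.
In equilibrium σT⁴ equals this, so T = 40.55 K.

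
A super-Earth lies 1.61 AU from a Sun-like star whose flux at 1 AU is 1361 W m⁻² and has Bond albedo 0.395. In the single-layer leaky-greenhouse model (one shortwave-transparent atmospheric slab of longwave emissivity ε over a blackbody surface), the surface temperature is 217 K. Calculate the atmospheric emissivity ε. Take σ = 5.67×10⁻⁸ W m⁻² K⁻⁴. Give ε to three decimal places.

Flux at the orbit: S = 1361/(1.61)² = 525.1 W m⁻².
TOA balance gives T_e = 193.5 K.
Since (2−ε)/2 = (T_e/T_s)⁴ = 0.6317, ε = 0.7367.

0.737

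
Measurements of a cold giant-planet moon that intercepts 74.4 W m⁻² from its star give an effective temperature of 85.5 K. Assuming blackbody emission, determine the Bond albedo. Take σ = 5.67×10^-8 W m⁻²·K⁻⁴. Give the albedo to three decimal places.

0.837

From σT⁴ = S(1−α)/4 we invert for α: 1−α = 4σT⁴/S.
σT⁴ = 3.030 W m⁻², so 4σT⁴ = 12.12 W m⁻².
1−α = 12.12/74.40 = 0.1629, so α = 0.8371.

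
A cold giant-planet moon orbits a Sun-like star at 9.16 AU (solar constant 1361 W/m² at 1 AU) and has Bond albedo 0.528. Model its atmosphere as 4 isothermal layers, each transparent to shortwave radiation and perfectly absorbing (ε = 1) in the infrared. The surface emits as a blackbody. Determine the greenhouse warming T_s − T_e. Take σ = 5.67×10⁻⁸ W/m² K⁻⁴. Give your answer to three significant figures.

37.8 K

Flux at the orbit: S = 1361/(9.16)² = 16.22 W/m².
The effective emission temperature is T_e = [S(1−α)/(4σ)]^¼ = 76.22 K.
T_s = (N+1)^(1/4)·T_e = 114.0 K.
So the greenhouse effect raises the surface by 114.0 − 76.22 = 37.76 K.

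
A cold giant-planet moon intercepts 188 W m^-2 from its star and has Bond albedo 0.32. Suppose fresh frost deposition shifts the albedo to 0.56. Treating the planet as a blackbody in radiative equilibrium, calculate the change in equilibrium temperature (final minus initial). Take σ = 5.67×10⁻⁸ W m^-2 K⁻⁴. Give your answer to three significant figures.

-15.9 kelvin

With α = 0.32, T₁ = 154.1 K.
With α = 0.56, T₂ = 138.2 K.
Change: 138.2 − 154.1 = -15.89 K.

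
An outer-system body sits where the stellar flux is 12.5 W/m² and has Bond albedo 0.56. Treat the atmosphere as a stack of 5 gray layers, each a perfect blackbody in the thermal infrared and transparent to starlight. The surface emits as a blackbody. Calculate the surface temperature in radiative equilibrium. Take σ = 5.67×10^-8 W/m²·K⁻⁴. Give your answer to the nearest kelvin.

110 kelvin

The effective emission temperature is T_e = [S(1−α)/(4σ)]^¼ = 70.17 K.
With N = 5 opaque layers, T_s = (N+1)^(1/4)·T_e = 6^(1/4)·70.17 = 109.8 K.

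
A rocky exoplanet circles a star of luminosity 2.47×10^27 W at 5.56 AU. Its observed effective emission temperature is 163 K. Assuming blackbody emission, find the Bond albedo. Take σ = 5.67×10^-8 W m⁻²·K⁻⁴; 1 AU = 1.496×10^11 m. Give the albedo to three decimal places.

0.436

Orbital distance: d = 5.56 AU = 8.318×10^11 m.
Flux at the orbit: S = L/(4πd²) = 2.47×10^27/(4π·(8.32×10^11)²) = 284.1 W m⁻².
From σT⁴ = S(1−α)/4 we invert for α: 1−α = 4σT⁴/S.
4σT⁴ = 4·5.67×10⁻⁸·(163)⁴ = 160.1 W m⁻².
Hence α = 1 − 160.1/284.1 = 0.4365.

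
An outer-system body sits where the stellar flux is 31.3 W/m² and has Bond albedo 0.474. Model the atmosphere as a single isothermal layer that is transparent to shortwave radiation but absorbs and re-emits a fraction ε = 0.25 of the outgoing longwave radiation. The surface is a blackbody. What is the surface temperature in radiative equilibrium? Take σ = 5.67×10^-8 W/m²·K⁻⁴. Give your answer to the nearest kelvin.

95 K

Effective emission temperature (TOA balance): σT_e⁴ = S(1−α)/4 = 4.116 W/m² → T_e = 92.30 K.
For a single slab of emissivity ε, T_s⁴ = 2T_e⁴/(2−ε); thus T_s = 92.30·(1.143)^(1/4) = 95.44 K.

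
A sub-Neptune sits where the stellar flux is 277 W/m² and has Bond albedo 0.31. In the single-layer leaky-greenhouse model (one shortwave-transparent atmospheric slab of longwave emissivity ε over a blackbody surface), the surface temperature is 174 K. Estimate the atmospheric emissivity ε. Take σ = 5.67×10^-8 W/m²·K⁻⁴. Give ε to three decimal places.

0.161

First, T_e = [277.0·(1−0.31)/(4σ)]^(1/4) = 170.4 K.
Inverting T_s⁴ = 2T_e⁴/(2−ε): (T_e/T_s)⁴ = 0.9194, so ε = 2(1 − 0.9194) = 0.1613.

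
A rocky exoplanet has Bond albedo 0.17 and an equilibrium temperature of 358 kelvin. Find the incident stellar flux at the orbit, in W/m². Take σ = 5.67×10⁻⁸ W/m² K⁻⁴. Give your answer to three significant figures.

4490 W/m²

From S(1−α)/4 = σT⁴: S = 4σT⁴/(1−α).
The emitted flux is σT⁴ = 931.4 W/m².
S = 4·931.4/0.83 = 4488 W/m².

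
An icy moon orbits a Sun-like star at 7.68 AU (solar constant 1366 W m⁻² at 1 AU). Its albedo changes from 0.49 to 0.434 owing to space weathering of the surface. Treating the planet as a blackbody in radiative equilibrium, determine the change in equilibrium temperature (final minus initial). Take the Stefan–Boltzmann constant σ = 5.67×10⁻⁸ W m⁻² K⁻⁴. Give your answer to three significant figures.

2.24 K

Irradiance scales as 1/d², so S = 1366 W m⁻² × (1/7.68)² = 23.16 W m⁻².
Initial: T₁ = [S(1−0.49)/(4σ)]^(1/4) = 84.95 K.
After:  T₂ = [23.16·0.566/(4σ)]^(1/4) = 87.19 K.
ΔT = T₂ − T₁ = 2.242 K.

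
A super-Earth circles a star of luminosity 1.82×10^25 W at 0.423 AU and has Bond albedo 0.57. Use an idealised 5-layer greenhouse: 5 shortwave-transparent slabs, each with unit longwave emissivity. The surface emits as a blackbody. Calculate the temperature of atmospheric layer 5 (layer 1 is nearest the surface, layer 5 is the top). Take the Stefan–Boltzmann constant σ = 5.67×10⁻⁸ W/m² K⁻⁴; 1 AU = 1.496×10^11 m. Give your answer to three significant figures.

d = 0.423 × 1.496×10^11 m = 6.328×10^10 m.
S = L/(4πd²) = 361.7 W/m².
Top-of-atmosphere balance: σT_e⁴ = S(1−α)/4 = 38.88 W/m² → T_e = 161.8 K.
The net upward flux σT_e⁴ is constant between every pair of levels, so T_k⁴ = (N+1−k)T_e⁴.
T_5 = (1)^(1/4)·161.8 = 161.8 K.

162 K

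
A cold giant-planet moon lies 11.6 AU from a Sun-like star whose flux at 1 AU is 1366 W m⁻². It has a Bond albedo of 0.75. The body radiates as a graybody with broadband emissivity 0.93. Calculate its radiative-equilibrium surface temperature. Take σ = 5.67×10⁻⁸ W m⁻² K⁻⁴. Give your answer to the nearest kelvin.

59 kelvin

Irradiance scales as 1/d², so S = 1366 W m⁻² × (1/11.6)² = 10.15 W m⁻².
Absorbed flux (global mean): S(1−α)/4 = 10.15·0.25/4 = 0.6345 W m⁻².
Radiative balance εσT⁴ = 0.6345 gives T = [0.6345/(0.93·σ)]^(1/4) = 58.90 K.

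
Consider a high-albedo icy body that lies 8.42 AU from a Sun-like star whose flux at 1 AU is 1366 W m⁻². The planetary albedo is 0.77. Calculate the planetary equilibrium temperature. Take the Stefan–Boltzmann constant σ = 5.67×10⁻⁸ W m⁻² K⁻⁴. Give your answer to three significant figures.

66.5 kelvin

By the inverse-square law, S = 1366/8.42² = 19.27 W m⁻².
Absorbed flux (global mean): S(1−α)/4 = 19.27·0.23/4 = 1.108 W m⁻².
Balancing against σT⁴: T = (1.108/5.67×10⁻⁸)^(1/4) = 66.49 K.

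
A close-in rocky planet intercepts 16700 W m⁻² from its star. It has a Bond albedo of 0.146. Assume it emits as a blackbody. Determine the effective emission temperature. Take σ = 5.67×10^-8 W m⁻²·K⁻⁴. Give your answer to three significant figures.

501 kelvin

The planet absorbs (1−α)S over its disc πR² and re-emits over 4πR², so the mean absorbed flux is (1−0.146)·16700/4 = 3565 W m⁻².
Balancing against σT⁴: T = (3565/5.67×10⁻⁸)^(1/4) = 500.8 K.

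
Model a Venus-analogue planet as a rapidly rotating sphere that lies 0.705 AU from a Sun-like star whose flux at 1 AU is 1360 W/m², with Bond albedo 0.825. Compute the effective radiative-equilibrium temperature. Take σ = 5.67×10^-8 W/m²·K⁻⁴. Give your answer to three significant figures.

By the inverse-square law, S = 1360/0.705² = 2736 W/m².
Absorbed flux (global mean): S(1−α)/4 = 2736·0.175/4 = 119.7 W/m².
Set σT⁴ = 119.7 → T = (119.7/σ)^(1/4) = 214.4 K.

214 kelvin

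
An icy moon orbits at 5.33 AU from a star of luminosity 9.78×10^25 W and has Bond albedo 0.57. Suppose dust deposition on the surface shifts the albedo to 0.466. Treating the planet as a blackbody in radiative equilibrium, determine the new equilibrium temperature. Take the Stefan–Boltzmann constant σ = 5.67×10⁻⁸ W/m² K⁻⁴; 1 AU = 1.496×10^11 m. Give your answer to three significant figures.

Orbital distance: d = 5.33 AU = 7.974×10^11 m.
Flux at the orbit: S = L/(4πd²) = 9.78×10^25/(4π·(7.97×10^11)²) = 12.24 W/m².
T₂ = [S(1−α₂)/(4σ)]^(1/4) = [12.24·0.534/(4σ)]^(1/4) = 73.27 K.

73.3 K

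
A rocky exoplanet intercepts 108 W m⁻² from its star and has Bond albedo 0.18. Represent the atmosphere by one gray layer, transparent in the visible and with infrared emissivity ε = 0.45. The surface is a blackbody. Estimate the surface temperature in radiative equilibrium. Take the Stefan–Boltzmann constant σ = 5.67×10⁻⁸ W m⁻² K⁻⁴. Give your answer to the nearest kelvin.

The planet radiates to space at T_e = [S(1−α)/(4σ)]^(1/4) = 140.6 K.
For a single slab of emissivity ε, T_s⁴ = 2T_e⁴/(2−ε); thus T_s = 140.6·(1.29)^(1/4) = 149.8 K.

150 K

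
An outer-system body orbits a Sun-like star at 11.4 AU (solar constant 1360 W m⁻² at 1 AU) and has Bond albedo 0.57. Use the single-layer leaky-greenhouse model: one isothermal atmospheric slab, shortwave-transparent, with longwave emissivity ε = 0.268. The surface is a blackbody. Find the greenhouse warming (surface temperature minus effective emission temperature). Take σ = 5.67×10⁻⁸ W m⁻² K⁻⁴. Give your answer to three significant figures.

By the inverse-square law, S = 1360/11.4² = 10.46 W m⁻².
The planet radiates to space at T_e = [S(1−α)/(4σ)]^(1/4) = 66.74 K.
The surface balance (absorbed SW + ε·downward IR = σT_s⁴) with T_a⁴ = T_s⁴/2 reduces to T_s = T_e·[2/(2−ε)]^¼ = 69.18 K.
Greenhouse warming: T_s − T_e = 2.444 K.

2.44 K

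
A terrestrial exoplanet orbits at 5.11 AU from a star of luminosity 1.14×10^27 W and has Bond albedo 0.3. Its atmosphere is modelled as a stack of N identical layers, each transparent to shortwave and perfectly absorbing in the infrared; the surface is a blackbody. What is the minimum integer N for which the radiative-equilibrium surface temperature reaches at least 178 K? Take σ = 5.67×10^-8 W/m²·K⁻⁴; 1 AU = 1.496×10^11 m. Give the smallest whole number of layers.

Orbital distance: d = 5.11 AU = 7.645×10^11 m.
S = L/(4πd²) = 155.2 W/m².
OLR = S(1−α)/4 = 27.17 W/m²; the top layer radiates at T_e = 147.9 K.
T_s = (N+1)^(1/4)·T_e ≥ 178 K requires N+1 ≥ (T_s/T_e)⁴ = (178/147.9)⁴ = 2.095.
The minimum whole number is N = 2.

2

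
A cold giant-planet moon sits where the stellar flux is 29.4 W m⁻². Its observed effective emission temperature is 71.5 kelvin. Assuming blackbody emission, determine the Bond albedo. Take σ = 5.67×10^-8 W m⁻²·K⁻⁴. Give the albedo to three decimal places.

From σT⁴ = S(1−α)/4 we invert for α: 1−α = 4σT⁴/S.
σT⁴ = 1.482 W m⁻², so 4σT⁴ = 5.927 W m⁻².
Hence α = 1 − 5.927/29.40 = 0.7984.

0.798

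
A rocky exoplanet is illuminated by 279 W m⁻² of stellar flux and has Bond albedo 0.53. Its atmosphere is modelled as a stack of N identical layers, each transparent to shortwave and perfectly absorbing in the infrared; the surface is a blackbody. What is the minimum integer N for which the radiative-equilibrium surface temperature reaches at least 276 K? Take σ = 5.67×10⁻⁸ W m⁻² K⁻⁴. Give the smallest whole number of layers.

The effective emission temperature is T_e = [S(1−α)/(4σ)]^¼ = 155.1 K.
Need (N+1)T_e⁴ ≥ T_s⁴, i.e. N+1 ≥ (276/155.1)⁴ = 10.036.
The minimum whole number is N = 10.

10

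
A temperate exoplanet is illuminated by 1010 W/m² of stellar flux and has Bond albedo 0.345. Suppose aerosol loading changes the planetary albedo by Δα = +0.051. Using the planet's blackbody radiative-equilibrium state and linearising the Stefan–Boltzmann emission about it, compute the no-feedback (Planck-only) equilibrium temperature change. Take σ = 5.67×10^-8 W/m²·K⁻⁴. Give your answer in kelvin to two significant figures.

The baseline emission temperature is T_e = 232.4 K.
ΔF = −(S/4)Δα = −(1010/4)×(+0.051) = -12.88 W/m².
Planck response: λ_P = 4σT_e³ = 4·5.67×10⁻⁸·(232.4)³ = 2.847 W/m²/K.
Hence the no-feedback warming is ΔF/(4σT_e³) = -4.52 K.

-4.5 kelvin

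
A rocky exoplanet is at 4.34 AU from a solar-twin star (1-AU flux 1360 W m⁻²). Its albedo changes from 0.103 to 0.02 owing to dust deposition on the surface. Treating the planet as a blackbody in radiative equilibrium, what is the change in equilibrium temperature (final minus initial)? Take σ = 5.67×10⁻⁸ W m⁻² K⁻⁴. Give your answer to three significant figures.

By the inverse-square law, S = 1360/4.34² = 72.20 W m⁻².
With α = 0.103, T₁ = 130.0 K.
Final:   T₂ = [S(1−0.02)/(4σ)]^(1/4) = 132.9 K.
Change: 132.9 − 130.0 = 2.908 K.

2.91 K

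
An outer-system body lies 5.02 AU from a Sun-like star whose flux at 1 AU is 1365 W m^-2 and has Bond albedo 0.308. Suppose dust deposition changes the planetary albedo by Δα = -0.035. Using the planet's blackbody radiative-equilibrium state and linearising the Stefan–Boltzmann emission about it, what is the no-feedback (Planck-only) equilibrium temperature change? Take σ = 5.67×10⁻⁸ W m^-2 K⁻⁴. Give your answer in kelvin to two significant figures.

1.4 kelvin

Irradiance scales as 1/d², so S = 1365 W m^-2 × (1/5.02)² = 54.17 W m^-2.
Reference equilibrium: T_e = [S(1−α)/(4σ)]^(1/4) = 113.4 K.
TOA radiative forcing: ΔF = −S·Δα/4 = −54.17·(-0.035)/4 = 0.4740 W m^-2.
Planck response: λ_P = 4σT_e³ = 4·5.67×10⁻⁸·(113.4)³ = 0.3306 W m^-2/K.
So ΔT₀ = 0.4740/0.3306 = 1.43 K.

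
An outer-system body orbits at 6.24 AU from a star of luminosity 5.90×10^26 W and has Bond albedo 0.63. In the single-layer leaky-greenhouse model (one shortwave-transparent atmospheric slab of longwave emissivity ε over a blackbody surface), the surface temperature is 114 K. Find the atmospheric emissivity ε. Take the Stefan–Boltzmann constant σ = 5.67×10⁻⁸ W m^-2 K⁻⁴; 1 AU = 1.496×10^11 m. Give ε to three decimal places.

Orbital distance: d = 6.24 AU = 9.335×10^11 m.
Spreading L over a sphere of radius d: S = 5.90×10^26/(4π·9.34×10^11²) = 53.88 W m^-2.
First, T_e = [53.88·(1−0.63)/(4σ)]^(1/4) = 96.83 K.
Since (2−ε)/2 = (T_e/T_s)⁴ = 0.5204, ε = 0.9592.

0.959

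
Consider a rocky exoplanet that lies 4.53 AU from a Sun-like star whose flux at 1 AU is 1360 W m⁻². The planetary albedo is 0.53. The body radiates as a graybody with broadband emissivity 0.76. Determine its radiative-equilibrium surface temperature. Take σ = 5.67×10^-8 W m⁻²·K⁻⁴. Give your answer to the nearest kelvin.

Irradiance scales as 1/d², so S = 1360 W m⁻² × (1/4.53)² = 66.27 W m⁻².
Absorbed flux (global mean): S(1−α)/4 = 66.27·0.47/4 = 7.787 W m⁻².
Equating to εσT⁴ with ε = 0.76: T = (7.787/0.76σ)^(1/4) = 115.9 K.

116 K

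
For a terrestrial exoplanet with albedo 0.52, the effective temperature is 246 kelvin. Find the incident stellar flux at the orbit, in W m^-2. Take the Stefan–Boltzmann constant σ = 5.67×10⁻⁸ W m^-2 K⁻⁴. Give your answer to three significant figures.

1730 W m^-2

Invert the energy balance for S: S = 4σT⁴/(1−α).
σT⁴ = 5.67×10⁻⁸·(246)⁴ = 207.6 W m^-2.
So S = 4×207.6/(1−0.52) = 1730 W m^-2.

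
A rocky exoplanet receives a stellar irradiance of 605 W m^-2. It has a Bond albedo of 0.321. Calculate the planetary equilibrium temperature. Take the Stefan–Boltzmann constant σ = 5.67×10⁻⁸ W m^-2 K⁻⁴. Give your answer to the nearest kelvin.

Averaging over the sphere, the absorbed flux is S(1−α)/4 = 102.7 W m^-2.
In equilibrium σT⁴ equals this, so T = 206.3 K.

206 K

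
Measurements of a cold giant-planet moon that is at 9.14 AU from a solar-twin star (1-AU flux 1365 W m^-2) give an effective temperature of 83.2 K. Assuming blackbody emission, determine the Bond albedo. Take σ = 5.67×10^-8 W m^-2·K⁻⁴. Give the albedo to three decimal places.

0.335

Flux at the orbit: S = 1365/(9.14)² = 16.34 W m^-2.
Rearranging the radiative balance, α = 1 − 4σT⁴/S.
σT⁴ = 2.717 W m^-2, so 4σT⁴ = 10.87 W m^-2.
Hence α = 1 − 10.87/16.34 = 0.3349.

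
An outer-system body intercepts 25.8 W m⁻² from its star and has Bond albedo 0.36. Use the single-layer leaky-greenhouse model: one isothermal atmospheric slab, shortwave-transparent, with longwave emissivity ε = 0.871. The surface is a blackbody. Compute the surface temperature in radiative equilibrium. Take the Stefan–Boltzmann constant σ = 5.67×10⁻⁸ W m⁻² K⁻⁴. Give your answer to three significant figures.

Effective emission temperature (TOA balance): σT_e⁴ = S(1−α)/4 = 4.128 W m⁻² → T_e = 92.37 K.
For a single slab of emissivity ε, T_s⁴ = 2T_e⁴/(2−ε); thus T_s = 92.37·(1.771)^(1/4) = 106.6 K.

107 kelvin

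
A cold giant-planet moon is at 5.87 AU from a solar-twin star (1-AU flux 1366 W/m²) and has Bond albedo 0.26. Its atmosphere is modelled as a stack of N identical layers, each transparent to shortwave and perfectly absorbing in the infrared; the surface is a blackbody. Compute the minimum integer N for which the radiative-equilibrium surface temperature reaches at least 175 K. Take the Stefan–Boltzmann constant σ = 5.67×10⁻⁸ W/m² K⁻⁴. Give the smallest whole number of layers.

By the inverse-square law, S = 1366/5.87² = 39.64 W/m².
The effective emission temperature is T_e = [S(1−α)/(4σ)]^¼ = 106.6 K.
T_s = (N+1)^(1/4)·T_e ≥ 175 K requires N+1 ≥ (T_s/T_e)⁴ = (175/106.6)⁴ = 7.251.
The minimum whole number is N = 7.

7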